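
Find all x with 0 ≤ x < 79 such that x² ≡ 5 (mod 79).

Since 79 ≡ 3 (mod 4), a square root of 5 is 5^((79+1)/4) = 5^20 mod 79.
Repeated squaring: 5^2≡25, 5^4≡72, 5^8≡49, 5^16≡31 (mod 79).
5^20 = 5^(16+4) ≡ 20 (mod 79).
Check: 20² = 400 ≡ 5 (mod 79). The two roots are 20 and 59.

20, 59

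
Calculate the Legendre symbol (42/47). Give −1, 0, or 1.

1

Euler's criterion: (42/47) ≡ 42^23 (mod 47).
42^2 ≡ 25 (mod 47)
42^4 ≡ 14 (mod 47)
42^8 ≡ 8 (mod 47)
42^16 ≡ 17 (mod 47)
42^23 = 42^(16+4+2+1) ≡ 1 (mod 47).
Result is 1, so (42/47) = 1.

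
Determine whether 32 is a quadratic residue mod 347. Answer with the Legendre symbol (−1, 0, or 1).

-1

Euler's criterion: (32/347) ≡ 32^173 (mod 347).
32^2 ≡ 330 (mod 347)
32^4 ≡ 289 (mod 347)
32^8 ≡ 241 (mod 347)
32^16 ≡ 132 (mod 347)
32^32 ≡ 74 (mod 347)
32^64 ≡ 271 (mod 347)
32^128 ≡ 224 (mod 347)
32^173 = 32^(128+32+8+4+1) ≡ 346 (mod 347).
Result is 346 ≡ −1, so (32/347) = −1.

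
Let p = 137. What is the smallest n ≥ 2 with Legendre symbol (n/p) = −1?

3

(2/137) = +1, so 2 is a residue.
(3/137) = −1, so 3 is the smallest positive non-residue mod 137.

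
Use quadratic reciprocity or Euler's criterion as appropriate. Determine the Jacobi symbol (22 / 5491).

-1

Pull out 2: since 5491 ≡ 3 (mod 8), (2/5491) = -1.
Reciprocity: 11 ≡ 3 and 5491 ≡ 3 (mod 4), so (11/5491) = −(5491/11).
Reduce top mod 11: now compute (2/11).
Pull out 2: since 11 ≡ 3 (mod 8), (2/11) = -1.
Reached (1/11) = 1. Collecting the sign flips along the way, the symbol is -1.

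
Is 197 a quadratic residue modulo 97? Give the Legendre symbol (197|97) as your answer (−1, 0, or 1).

1

First reduce: 197 ≡ 3 (mod 97).
Reciprocity: 3 ≡ 3 and 97 ≡ 1 (mod 4), so (3/97) = +(97/3).
Reduce top mod 3: now compute (1/3).
Reached (1/3) = 1. Collecting the sign flips along the way, the symbol is +1.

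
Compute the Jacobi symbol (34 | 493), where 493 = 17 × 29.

Pull out 2: since 493 ≡ 5 (mod 8), (2/493) = -1.
Reciprocity: 17 ≡ 1 and 493 ≡ 1 (mod 4), so (17/493) = +(493/17).
Reduce top mod 17: now compute (0/17).
Top reduces to 0: gcd > 1, so the symbol is 0.

0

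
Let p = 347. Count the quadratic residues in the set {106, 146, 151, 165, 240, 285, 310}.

(106/347) = -1 → non-residue.
(146/347) = -1 → non-residue.
(151/347) = -1 → non-residue.
(165/347) = -1 → non-residue.
(240/347) = -1 → non-residue.
(285/347) = +1 → QR.
(310/347) = +1 → QR.
Total quadratic residues among the 7: 2.

2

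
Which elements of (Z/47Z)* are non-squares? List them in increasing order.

5,10,11,13,15,19,20,22,23,26,29,30,31,33,35,38,39,40,41,43,44,45,46

Square k = 1,…,23 (k and 47−k give the same square):
1²=1, 2²=4, 3²=9, 4²=16, 5²=25, 6²=36, 7²≡2, 8²≡17, 9²≡34, 10²≡6, 11²≡27, 12²≡3, 13²≡28, 14²≡8, 15²≡37, 16²≡21, 17²≡7, 18²≡42, 19²≡32, 20²≡24, 21²≡18, 22²≡14, 23²≡12 (mod 47).
The residues are {1, 2, 3, 4, 6, 7, 8, 9, 12, 14, 16, 17, 18, 21, 24, 25, 27, 28, 32, 34, 36, 37, 42}; the non-residues are the remaining 23 nonzero classes.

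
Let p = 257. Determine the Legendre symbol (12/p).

-1

Pull out 2^2: since 257 ≡ 1 (mod 8), (2/257) = +1, so (2/257)^2 = +1.
Reciprocity: 3 ≡ 3 and 257 ≡ 1 (mod 4), so (3/257) = +(257/3).
Reduce top mod 3: now compute (2/3).
Pull out 2: since 3 ≡ 3 (mod 8), (2/3) = -1.
Reached (1/3) = 1. Collecting the sign flips along the way, the symbol is -1.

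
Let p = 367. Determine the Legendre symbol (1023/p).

Euler's criterion: (1023/367) ≡ 289^183 (mod 367).
289^2 ≡ 212 (mod 367)
289^4 ≡ 170 (mod 367)
289^8 ≡ 274 (mod 367)
289^16 ≡ 208 (mod 367)
289^32 ≡ 325 (mod 367)
289^64 ≡ 296 (mod 367)
289^128 ≡ 270 (mod 367)
289^183 = 289^(128+32+16+4+2+1) ≡ 1 (mod 367).
Result is 1, so (1023/367) = 1.

1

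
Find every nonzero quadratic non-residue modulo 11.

2 6 7 8 10

Square k = 1,…,5 (k and 11−k give the same square):
1²=1, 2²=4, 3²=9, 4²≡5, 5²≡3 (mod 11).
The residues are {1, 3, 4, 5, 9}; the non-residues are the remaining 5 nonzero classes.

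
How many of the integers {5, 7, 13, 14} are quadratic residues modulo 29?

(5/29) = +1 → QR.
(7/29) = +1 → QR.
(13/29) = +1 → QR.
(14/29) = -1 → non-residue.
Total quadratic residues among the 4: 3.

3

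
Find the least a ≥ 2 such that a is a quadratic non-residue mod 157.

2

(2/157) = −1, so 2 is the smallest positive non-residue mod 157.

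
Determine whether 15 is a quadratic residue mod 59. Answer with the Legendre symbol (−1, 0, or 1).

Reciprocity: 15 ≡ 3 and 59 ≡ 3 (mod 4), so (15/59) = −(59/15).
Reduce top mod 15: now compute (14/15).
Pull out 2: since 15 ≡ 7 (mod 8), (2/15) = +1.
Reciprocity: 7 ≡ 3 and 15 ≡ 3 (mod 4), so (7/15) = −(15/7).
Reduce top mod 7: now compute (1/7).
Reached (1/7) = 1. Collecting the sign flips along the way, the symbol is +1.

1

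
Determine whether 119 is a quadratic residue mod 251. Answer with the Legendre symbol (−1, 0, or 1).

1

Reciprocity: 119 ≡ 3 and 251 ≡ 3 (mod 4), so (119/251) = −(251/119).
Reduce top mod 119: now compute (13/119).
Reciprocity: 13 ≡ 1 and 119 ≡ 3 (mod 4), so (13/119) = +(119/13).
Reduce top mod 13: now compute (2/13).
Pull out 2: since 13 ≡ 5 (mod 8), (2/13) = -1.
Reached (1/13) = 1. Collecting the sign flips along the way, the symbol is +1.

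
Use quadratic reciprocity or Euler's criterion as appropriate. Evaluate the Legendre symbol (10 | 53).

Pull out 2: since 53 ≡ 5 (mod 8), (2/53) = -1.
Reciprocity: 5 ≡ 1 and 53 ≡ 1 (mod 4), so (5/53) = +(53/5).
Reduce top mod 5: now compute (3/5).
Reciprocity: 3 ≡ 3 and 5 ≡ 1 (mod 4), so (3/5) = +(5/3).
Reduce top mod 3: now compute (2/3).
Pull out 2: since 3 ≡ 3 (mod 8), (2/3) = -1.
Reached (1/3) = 1. Collecting the sign flips along the way, the symbol is +1.

1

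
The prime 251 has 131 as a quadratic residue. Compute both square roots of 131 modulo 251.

70, 181

Since 251 ≡ 3 (mod 4), a square root of 131 is 131^((251+1)/4) = 131^63 mod 251.
Repeated squaring: 131^2≡93, 131^4≡115, 131^8≡173, 131^16≡60, 131^32≡86 (mod 251).
131^63 = 131^(32+16+8+4+2+1) ≡ 181 (mod 251).
Check: 181² = 32761 ≡ 131 (mod 251). The two roots are 70 and 181.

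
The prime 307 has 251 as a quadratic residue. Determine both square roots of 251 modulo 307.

Since 307 ≡ 3 (mod 4), a square root of 251 is 251^((307+1)/4) = 251^77 mod 307.
Repeated squaring: 251^2≡66, 251^4≡58, 251^8≡294, 251^16≡169, 251^32≡10, 251^64≡100 (mod 307).
251^77 = 251^(64+8+4+1) ≡ 229 (mod 307).
Check: 229² = 52441 ≡ 251 (mod 307). The two roots are 78 and 229.

78, 229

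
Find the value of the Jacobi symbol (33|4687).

Reciprocity: 33 ≡ 1 and 4687 ≡ 3 (mod 4), so (33/4687) = +(4687/33).
Reduce top mod 33: now compute (1/33).
Reached (1/33) = 1. Collecting the sign flips along the way, the symbol is +1.

1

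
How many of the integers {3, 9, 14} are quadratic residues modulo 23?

(3/23) = +1 → QR.
(9/23) = +1 → QR.
(14/23) = -1 → non-residue.
Total quadratic residues among the 3: 2.

2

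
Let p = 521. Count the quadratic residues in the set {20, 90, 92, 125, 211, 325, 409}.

5

(20/521) = +1 → QR.
(90/521) = +1 → QR.
(92/521) = -1 → non-residue.
(125/521) = +1 → QR.
(211/521) = +1 → QR.
(325/521) = +1 → QR.
(409/521) = -1 → non-residue.
Total quadratic residues among the 7: 5.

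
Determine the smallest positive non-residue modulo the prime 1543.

3

(2/1543) = +1, so 2 is a residue.
(3/1543) = −1, so 3 is the smallest positive non-residue mod 1543.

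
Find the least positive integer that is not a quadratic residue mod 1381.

(2/1381) = −1, so 2 is the smallest positive non-residue mod 1381.

2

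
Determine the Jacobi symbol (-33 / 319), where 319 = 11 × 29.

0

First reduce: -33 ≡ 286 (mod 319).
Pull out 2: since 319 ≡ 7 (mod 8), (2/319) = +1.
Reciprocity: 143 ≡ 3 and 319 ≡ 3 (mod 4), so (143/319) = −(319/143).
Reduce top mod 143: now compute (33/143).
Reciprocity: 33 ≡ 1 and 143 ≡ 3 (mod 4), so (33/143) = +(143/33).
Reduce top mod 33: now compute (11/33).
Reciprocity: 11 ≡ 3 and 33 ≡ 1 (mod 4), so (11/33) = +(33/11).
Reduce top mod 11: now compute (0/11).
Top reduces to 0: gcd > 1, so the symbol is 0.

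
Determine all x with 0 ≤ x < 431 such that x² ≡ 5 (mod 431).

181, 250

Since 431 ≡ 3 (mod 4), a square root of 5 is 5^((431+1)/4) = 5^108 mod 431.
Repeated squaring: 5^2≡25, 5^4≡194, 5^8≡139, 5^16≡357, 5^32≡304, 5^64≡182 (mod 431).
5^108 = 5^(64+32+8+4) ≡ 250 (mod 431).
Check: 250² = 62500 ≡ 5 (mod 431). The two roots are 181 and 250.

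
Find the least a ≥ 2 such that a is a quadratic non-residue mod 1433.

(2/1433) = +1, so 2 is a residue.
(3/1433) = −1, so 3 is the smallest positive non-residue mod 1433.

3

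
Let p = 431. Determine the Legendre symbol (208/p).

Euler's criterion: (208/431) ≡ 208^215 (mod 431).
208^2 ≡ 164 (mod 431)
208^4 ≡ 174 (mod 431)
208^8 ≡ 106 (mod 431)
208^16 ≡ 30 (mod 431)
208^32 ≡ 38 (mod 431)
208^64 ≡ 151 (mod 431)
208^128 ≡ 389 (mod 431)
208^215 = 208^(128+64+16+4+2+1) ≡ 430 (mod 431).
Result is 430 ≡ −1, so (208/431) = −1.

-1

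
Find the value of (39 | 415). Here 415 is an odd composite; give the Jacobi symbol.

Reciprocity: 39 ≡ 3 and 415 ≡ 3 (mod 4), so (39/415) = −(415/39).
Reduce top mod 39: now compute (25/39).
Reciprocity: 25 ≡ 1 and 39 ≡ 3 (mod 4), so (25/39) = +(39/25).
Reduce top mod 25: now compute (14/25).
Pull out 2: since 25 ≡ 1 (mod 8), (2/25) = +1.
Reciprocity: 7 ≡ 3 and 25 ≡ 1 (mod 4), so (7/25) = +(25/7).
Reduce top mod 7: now compute (4/7).
Pull out 2^2: since 7 ≡ 7 (mod 8), (2/7) = +1, so (2/7)^2 = +1.
Reached (1/7) = 1. Collecting the sign flips along the way, the symbol is -1.

-1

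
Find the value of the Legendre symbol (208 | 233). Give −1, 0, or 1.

Euler's criterion: (208/233) ≡ 208^116 (mod 233).
208^2 ≡ 159 (mod 233)
208^4 ≡ 117 (mod 233)
208^8 ≡ 175 (mod 233)
208^16 ≡ 102 (mod 233)
208^32 ≡ 152 (mod 233)
208^64 ≡ 37 (mod 233)
208^116 = 208^(64+32+16+4) ≡ 1 (mod 233).
Result is 1, so (208/233) = 1.

1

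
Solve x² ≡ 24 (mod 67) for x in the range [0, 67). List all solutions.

Since 67 ≡ 3 (mod 4), a square root of 24 is 24^((67+1)/4) = 24^17 mod 67.
Repeated squaring: 24^2≡40, 24^4≡59, 24^8≡64, 24^16≡9 (mod 67).
24^17 = 24^(16+1) ≡ 15 (mod 67).
Check: 15² = 225 ≡ 24 (mod 67). The two roots are 15 and 52.

15, 52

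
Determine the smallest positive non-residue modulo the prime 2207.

5

(2/2207) = +1, so 2 is a residue.
(3/2207) = +1, so 3 is a residue.
(4/2207) = +1, so 4 is a residue.
(5/2207) = −1, so 5 is the smallest positive non-residue mod 2207.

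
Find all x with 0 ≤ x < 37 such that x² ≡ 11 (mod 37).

14, 23

37 ≡ 1 (mod 4), so we find a root by search.
Trying successive values, 14² = 196 ≡ 11 (mod 37). The other root is 37 − 14 = 23.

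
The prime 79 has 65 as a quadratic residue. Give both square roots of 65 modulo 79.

12, 67

Since 79 ≡ 3 (mod 4), a square root of 65 is 65^((79+1)/4) = 65^20 mod 79.
Repeated squaring: 65^2≡38, 65^4≡22, 65^8≡10, 65^16≡21 (mod 79).
65^20 = 65^(16+4) ≡ 67 (mod 79).
Check: 67² = 4489 ≡ 65 (mod 79). The two roots are 12 and 67.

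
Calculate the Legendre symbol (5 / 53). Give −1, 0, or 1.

Euler's criterion: (5/53) ≡ 5^26 (mod 53).
5^2 ≡ 25 (mod 53)
5^4 ≡ 42 (mod 53)
5^8 ≡ 15 (mod 53)
5^16 ≡ 13 (mod 53)
5^26 = 5^(16+8+2) ≡ 52 (mod 53).
Result is 52 ≡ −1, so (5/53) = −1.

-1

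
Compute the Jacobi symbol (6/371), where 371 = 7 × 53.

Pull out 2: since 371 ≡ 3 (mod 8), (2/371) = -1.
Reciprocity: 3 ≡ 3 and 371 ≡ 3 (mod 4), so (3/371) = −(371/3).
Reduce top mod 3: now compute (2/3).
Pull out 2: since 3 ≡ 3 (mod 8), (2/3) = -1.
Reached (1/3) = 1. Collecting the sign flips along the way, the symbol is -1.

-1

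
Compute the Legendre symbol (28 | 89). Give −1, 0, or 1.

Pull out 2^2: since 89 ≡ 1 (mod 8), (2/89) = +1, so (2/89)^2 = +1.
Reciprocity: 7 ≡ 3 and 89 ≡ 1 (mod 4), so (7/89) = +(89/7).
Reduce top mod 7: now compute (5/7).
Reciprocity: 5 ≡ 1 and 7 ≡ 3 (mod 4), so (5/7) = +(7/5).
Reduce top mod 5: now compute (2/5).
Pull out 2: since 5 ≡ 5 (mod 8), (2/5) = -1.
Reached (1/5) = 1. Collecting the sign flips along the way, the symbol is -1.

-1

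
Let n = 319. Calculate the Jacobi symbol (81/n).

Reciprocity: 81 ≡ 1 and 319 ≡ 3 (mod 4), so (81/319) = +(319/81).
Reduce top mod 81: now compute (76/81).
Pull out 2^2: since 81 ≡ 1 (mod 8), (2/81) = +1, so (2/81)^2 = +1.
Reciprocity: 19 ≡ 3 and 81 ≡ 1 (mod 4), so (19/81) = +(81/19).
Reduce top mod 19: now compute (5/19).
Reciprocity: 5 ≡ 1 and 19 ≡ 3 (mod 4), so (5/19) = +(19/5).
Reduce top mod 5: now compute (4/5).
Pull out 2^2: since 5 ≡ 5 (mod 8), (2/5) = -1, so (2/5)^2 = +1.
Reached (1/5) = 1. Collecting the sign flips along the way, the symbol is +1.

1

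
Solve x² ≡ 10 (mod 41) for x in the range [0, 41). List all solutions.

41 ≡ 1 (mod 4), so we find a root by search.
Trying successive values, 16² = 256 ≡ 10 (mod 41). The other root is 41 − 16 = 25.

16, 25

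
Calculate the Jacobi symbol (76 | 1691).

Pull out 2^2: since 1691 ≡ 3 (mod 8), (2/1691) = -1, so (2/1691)^2 = +1.
Reciprocity: 19 ≡ 3 and 1691 ≡ 3 (mod 4), so (19/1691) = −(1691/19).
Reduce top mod 19: now compute (0/19).
Top reduces to 0: gcd > 1, so the symbol is 0.

0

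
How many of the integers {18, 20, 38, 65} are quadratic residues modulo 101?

2

(18/101) = -1 → non-residue.
(20/101) = +1 → QR.
(38/101) = -1 → non-residue.
(65/101) = +1 → QR.
Total quadratic residues among the 4: 2.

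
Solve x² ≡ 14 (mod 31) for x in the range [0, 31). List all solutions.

Since 31 ≡ 3 (mod 4), a square root of 14 is 14^((31+1)/4) = 14^8 mod 31.
Repeated squaring: 14^2≡10, 14^4≡7, 14^8≡18 (mod 31).
14^8 = 14^(8) ≡ 18 (mod 31).
Check: 18² = 324 ≡ 14 (mod 31). The two roots are 13 and 18.

13, 18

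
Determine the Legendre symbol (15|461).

-1

Reciprocity: 15 ≡ 3 and 461 ≡ 1 (mod 4), so (15/461) = +(461/15).
Reduce top mod 15: now compute (11/15).
Reciprocity: 11 ≡ 3 and 15 ≡ 3 (mod 4), so (11/15) = −(15/11).
Reduce top mod 11: now compute (4/11).
Pull out 2^2: since 11 ≡ 3 (mod 8), (2/11) = -1, so (2/11)^2 = +1.
Reached (1/11) = 1. Collecting the sign flips along the way, the symbol is -1.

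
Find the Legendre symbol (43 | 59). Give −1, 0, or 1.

Reciprocity: 43 ≡ 3 and 59 ≡ 3 (mod 4), so (43/59) = −(59/43).
Reduce top mod 43: now compute (16/43).
Pull out 2^4: since 43 ≡ 3 (mod 8), (2/43) = -1, so (2/43)^4 = +1.
Reached (1/43) = 1. Collecting the sign flips along the way, the symbol is -1.

-1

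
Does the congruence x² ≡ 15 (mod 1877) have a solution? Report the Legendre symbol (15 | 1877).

1

Reciprocity: 15 ≡ 3 and 1877 ≡ 1 (mod 4), so (15/1877) = +(1877/15).
Reduce top mod 15: now compute (2/15).
Pull out 2: since 15 ≡ 7 (mod 8), (2/15) = +1.
Reached (1/15) = 1. Collecting the sign flips along the way, the symbol is +1.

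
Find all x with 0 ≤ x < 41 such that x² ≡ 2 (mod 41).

17, 24

41 ≡ 1 (mod 4), so we find a root by search.
Trying successive values, 17² = 289 ≡ 2 (mod 41). The other root is 41 − 17 = 24.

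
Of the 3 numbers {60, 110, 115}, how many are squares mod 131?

1

(60/131) = +1 → QR.
(110/131) = -1 → non-residue.
(115/131) = -1 → non-residue.
Total quadratic residues among the 3: 1.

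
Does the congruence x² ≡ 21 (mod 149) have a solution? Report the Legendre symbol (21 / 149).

-1

Reciprocity: 21 ≡ 1 and 149 ≡ 1 (mod 4), so (21/149) = +(149/21).
Reduce top mod 21: now compute (2/21).
Pull out 2: since 21 ≡ 5 (mod 8), (2/21) = -1.
Reached (1/21) = 1. Collecting the sign flips along the way, the symbol is -1.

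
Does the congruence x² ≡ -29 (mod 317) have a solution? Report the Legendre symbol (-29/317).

First reduce: -29 ≡ 288 (mod 317).
Pull out 2^5: since 317 ≡ 5 (mod 8), (2/317) = -1, so (2/317)^5 = -1.
Reciprocity: 9 ≡ 1 and 317 ≡ 1 (mod 4), so (9/317) = +(317/9).
Reduce top mod 9: now compute (2/9).
Pull out 2: since 9 ≡ 1 (mod 8), (2/9) = +1.
Reached (1/9) = 1. Collecting the sign flips along the way, the symbol is -1.

-1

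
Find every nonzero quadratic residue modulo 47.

Square k = 1,…,23 (k and 47−k give the same square):
1²=1, 2²=4, 3²=9, 4²=16, 5²=25, 6²=36, 7²≡2, 8²≡17, 9²≡34, 10²≡6, 11²≡27, 12²≡3, 13²≡28, 14²≡8, 15²≡37, 16²≡21, 17²≡7, 18²≡42, 19²≡32, 20²≡24, 21²≡18, 22²≡14, 23²≡12 (mod 47).
So the quadratic residues mod 47 are {1, 2, 3, 4, 6, 7, 8, 9, 12, 14, 16, 17, 18, 21, 24, 25, 27, 28, 32, 34, 36, 37, 42}.

1,2,3,4,6,7,8,9,12,14,16,17,18,21,24,25,27,28,32,34,36,37,42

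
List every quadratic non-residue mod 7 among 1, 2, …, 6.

Square k = 1,…,3 (k and 7−k give the same square):
1²=1, 2²=4, 3²≡2 (mod 7).
The residues are {1, 2, 4}; the non-residues are the remaining 3 nonzero classes.

3, 5, 6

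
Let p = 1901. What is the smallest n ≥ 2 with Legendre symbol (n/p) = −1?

2

(2/1901) = −1, so 2 is the smallest positive non-residue mod 1901.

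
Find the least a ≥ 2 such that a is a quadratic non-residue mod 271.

3

(2/271) = +1, so 2 is a residue.
(3/271) = −1, so 3 is the smallest positive non-residue mod 271.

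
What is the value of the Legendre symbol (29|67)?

Euler's criterion: (29/67) ≡ 29^33 (mod 67).
29^2 ≡ 37 (mod 67)
29^4 ≡ 29 (mod 67)
29^8 ≡ 37 (mod 67)
29^16 ≡ 29 (mod 67)
29^32 ≡ 37 (mod 67)
29^33 = 29^(32+1) ≡ 1 (mod 67).
Result is 1, so (29/67) = 1.

1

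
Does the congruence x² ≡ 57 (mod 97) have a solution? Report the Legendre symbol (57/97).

-1

Reciprocity: 57 ≡ 1 and 97 ≡ 1 (mod 4), so (57/97) = +(97/57).
Reduce top mod 57: now compute (40/57).
Pull out 2^3: since 57 ≡ 1 (mod 8), (2/57) = +1, so (2/57)^3 = +1.
Reciprocity: 5 ≡ 1 and 57 ≡ 1 (mod 4), so (5/57) = +(57/5).
Reduce top mod 5: now compute (2/5).
Pull out 2: since 5 ≡ 5 (mod 8), (2/5) = -1.
Reached (1/5) = 1. Collecting the sign flips along the way, the symbol is -1.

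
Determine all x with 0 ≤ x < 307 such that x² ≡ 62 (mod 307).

26, 281

Since 307 ≡ 3 (mod 4), a square root of 62 is 62^((307+1)/4) = 62^77 mod 307.
Repeated squaring: 62^2≡160, 62^4≡119, 62^8≡39, 62^16≡293, 62^32≡196, 62^64≡41 (mod 307).
62^77 = 62^(64+8+4+1) ≡ 26 (mod 307).
Check: 26² = 676 ≡ 62 (mod 307). The two roots are 26 and 281.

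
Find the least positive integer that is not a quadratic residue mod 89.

3

(2/89) = +1, so 2 is a residue.
(3/89) = −1, so 3 is the smallest positive non-residue mod 89.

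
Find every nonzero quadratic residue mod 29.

Square k = 1,…,14 (k and 29−k give the same square):
1²=1, 2²=4, 3²=9, 4²=16, 5²=25, 6²≡7, 7²≡20, 8²≡6, 9²≡23, 10²≡13, 11²≡5, 12²≡28, 13²≡24, 14²≡22 (mod 29).
So the quadratic residues mod 29 are {1, 4, 5, 6, 7, 9, 13, 16, 20, 22, 23, 24, 25, 28}.

1, 4, 5, 6, 7, 9, 13, 16, 20, 22, 23, 24, 25, 28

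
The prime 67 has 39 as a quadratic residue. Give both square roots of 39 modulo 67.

21, 46

Since 67 ≡ 3 (mod 4), a square root of 39 is 39^((67+1)/4) = 39^17 mod 67.
Repeated squaring: 39^2≡47, 39^4≡65, 39^8≡4, 39^16≡16 (mod 67).
39^17 = 39^(16+1) ≡ 21 (mod 67).
Check: 21² = 441 ≡ 39 (mod 67). The two roots are 21 and 46.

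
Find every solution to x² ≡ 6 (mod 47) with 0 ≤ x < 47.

Since 47 ≡ 3 (mod 4), a square root of 6 is 6^((47+1)/4) = 6^12 mod 47.
Repeated squaring: 6^2≡36, 6^4≡27, 6^8≡24 (mod 47).
6^12 = 6^(8+4) ≡ 37 (mod 47).
Check: 37² = 1369 ≡ 6 (mod 47). The two roots are 10 and 37.

10, 37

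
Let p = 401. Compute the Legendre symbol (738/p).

1

Euler's criterion: (738/401) ≡ 337^200 (mod 401).
337^2 ≡ 86 (mod 401)
337^4 ≡ 178 (mod 401)
337^8 ≡ 5 (mod 401)
337^16 ≡ 25 (mod 401)
337^32 ≡ 224 (mod 401)
337^64 ≡ 51 (mod 401)
337^128 ≡ 195 (mod 401)
337^200 = 337^(128+64+8) ≡ 1 (mod 401).
Result is 1, so (738/401) = 1.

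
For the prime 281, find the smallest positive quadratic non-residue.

(2/281) = +1, so 2 is a residue.
(3/281) = −1, so 3 is the smallest positive non-residue mod 281.

3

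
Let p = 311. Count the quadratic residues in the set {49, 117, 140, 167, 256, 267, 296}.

5

(49/311) = +1 → QR.
(117/311) = +1 → QR.
(140/311) = +1 → QR.
(167/311) = -1 → non-residue.
(256/311) = +1 → QR.
(267/311) = +1 → QR.
(296/311) = -1 → non-residue.
Total quadratic residues among the 7: 5.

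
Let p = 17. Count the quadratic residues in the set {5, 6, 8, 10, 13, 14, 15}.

(5/17) = -1 → non-residue.
(6/17) = -1 → non-residue.
(8/17) = +1 → QR.
(10/17) = -1 → non-residue.
(13/17) = +1 → QR.
(14/17) = -1 → non-residue.
(15/17) = +1 → QR.
Total quadratic residues among the 7: 3.

3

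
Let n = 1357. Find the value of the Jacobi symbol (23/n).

0

Reciprocity: 23 ≡ 3 and 1357 ≡ 1 (mod 4), so (23/1357) = +(1357/23).
Reduce top mod 23: now compute (0/23).
Top reduces to 0: gcd > 1, so the symbol is 0.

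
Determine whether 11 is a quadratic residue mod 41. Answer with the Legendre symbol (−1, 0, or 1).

-1

Euler's criterion: (11/41) ≡ 11^20 (mod 41).
11^2 ≡ 39 (mod 41)
11^4 ≡ 4 (mod 41)
11^8 ≡ 16 (mod 41)
11^16 ≡ 10 (mod 41)
11^20 = 11^(16+4) ≡ 40 (mod 41).
Result is 40 ≡ −1, so (11/41) = −1.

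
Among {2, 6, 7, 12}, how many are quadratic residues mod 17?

1

(2/17) = +1 → QR.
(6/17) = -1 → non-residue.
(7/17) = -1 → non-residue.
(12/17) = -1 → non-residue.
Total quadratic residues among the 4: 1.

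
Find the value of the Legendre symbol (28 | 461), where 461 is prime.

-1

Pull out 2^2: since 461 ≡ 5 (mod 8), (2/461) = -1, so (2/461)^2 = +1.
Reciprocity: 7 ≡ 3 and 461 ≡ 1 (mod 4), so (7/461) = +(461/7).
Reduce top mod 7: now compute (6/7).
Pull out 2: since 7 ≡ 7 (mod 8), (2/7) = +1.
Reciprocity: 3 ≡ 3 and 7 ≡ 3 (mod 4), so (3/7) = −(7/3).
Reduce top mod 3: now compute (1/3).
Reached (1/3) = 1. Collecting the sign flips along the way, the symbol is -1.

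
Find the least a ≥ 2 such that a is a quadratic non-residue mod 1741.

(2/1741) = −1, so 2 is the smallest positive non-residue mod 1741.

2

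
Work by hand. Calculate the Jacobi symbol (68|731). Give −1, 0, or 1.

Pull out 2^2: since 731 ≡ 3 (mod 8), (2/731) = -1, so (2/731)^2 = +1.
Reciprocity: 17 ≡ 1 and 731 ≡ 3 (mod 4), so (17/731) = +(731/17).
Reduce top mod 17: now compute (0/17).
Top reduces to 0: gcd > 1, so the symbol is 0.

0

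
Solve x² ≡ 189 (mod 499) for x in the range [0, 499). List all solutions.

119, 380

Since 499 ≡ 3 (mod 4), a square root of 189 is 189^((499+1)/4) = 189^125 mod 499.
Repeated squaring: 189^2≡292, 189^4≡434, 189^8≡233, 189^16≡397, 189^32≡424, 189^64≡136 (mod 499).
189^125 = 189^(64+32+16+8+4+1) ≡ 119 (mod 499).
Check: 119² = 14161 ≡ 189 (mod 499). The two roots are 119 and 380.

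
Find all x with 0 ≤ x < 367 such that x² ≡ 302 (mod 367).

169, 198

Since 367 ≡ 3 (mod 4), a square root of 302 is 302^((367+1)/4) = 302^92 mod 367.
Repeated squaring: 302^2≡188, 302^4≡112, 302^8≡66, 302^16≡319, 302^32≡102, 302^64≡128 (mod 367).
302^92 = 302^(64+16+8+4) ≡ 169 (mod 367).
Check: 169² = 28561 ≡ 302 (mod 367). The two roots are 169 and 198.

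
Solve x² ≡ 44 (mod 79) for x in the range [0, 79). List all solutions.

26, 53

Since 79 ≡ 3 (mod 4), a square root of 44 is 44^((79+1)/4) = 44^20 mod 79.
Repeated squaring: 44^2≡40, 44^4≡20, 44^8≡5, 44^16≡25 (mod 79).
44^20 = 44^(16+4) ≡ 26 (mod 79).
Check: 26² = 676 ≡ 44 (mod 79). The two roots are 26 and 53.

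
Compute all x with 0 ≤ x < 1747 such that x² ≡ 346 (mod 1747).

281, 1466

Since 1747 ≡ 3 (mod 4), a square root of 346 is 346^((1747+1)/4) = 346^437 mod 1747.
Repeated squaring: 346^2≡920, 346^4≡852, 346^8≡899, 346^16≡1087, 346^32≡597, 346^64≡21, 346^128≡441, 346^256≡564 (mod 1747).
346^437 = 346^(256+128+32+16+4+1) ≡ 1466 (mod 1747).
Check: 1466² = 2149156 ≡ 346 (mod 1747). The two roots are 281 and 1466.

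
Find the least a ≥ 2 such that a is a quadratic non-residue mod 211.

2

(2/211) = −1, so 2 is the smallest positive non-residue mod 211.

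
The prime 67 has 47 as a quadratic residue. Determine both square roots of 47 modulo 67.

28, 39

Since 67 ≡ 3 (mod 4), a square root of 47 is 47^((67+1)/4) = 47^17 mod 67.
Repeated squaring: 47^2≡65, 47^4≡4, 47^8≡16, 47^16≡55 (mod 67).
47^17 = 47^(16+1) ≡ 39 (mod 67).
Check: 39² = 1521 ≡ 47 (mod 67). The two roots are 28 and 39.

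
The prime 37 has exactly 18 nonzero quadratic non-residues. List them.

2, 5, 6, 8, 13, 14, 15, 17, 18, 19, 20, 22, 23, 24, 29, 31, 32, 35

Square k = 1,…,18 (k and 37−k give the same square):
1²=1, 2²=4, 3²=9, 4²=16, 5²=25, 6²=36, 7²≡12, 8²≡27, 9²≡7, 10²≡26, 11²≡10, 12²≡33, 13²≡21, 14²≡11, 15²≡3, 16²≡34, 17²≡30, 18²≡28 (mod 37).
The residues are {1, 3, 4, 7, 9, 10, 11, 12, 16, 21, 25, 26, 27, 28, 30, 33, 34, 36}; the non-residues are the remaining 18 nonzero classes.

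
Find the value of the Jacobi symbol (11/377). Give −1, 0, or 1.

Reciprocity: 11 ≡ 3 and 377 ≡ 1 (mod 4), so (11/377) = +(377/11).
Reduce top mod 11: now compute (3/11).
Reciprocity: 3 ≡ 3 and 11 ≡ 3 (mod 4), so (3/11) = −(11/3).
Reduce top mod 3: now compute (2/3).
Pull out 2: since 3 ≡ 3 (mod 8), (2/3) = -1.
Reached (1/3) = 1. Collecting the sign flips along the way, the symbol is +1.

1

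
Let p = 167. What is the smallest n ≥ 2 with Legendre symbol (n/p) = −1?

5

(2/167) = +1, so 2 is a residue.
(3/167) = +1, so 3 is a residue.
(4/167) = +1, so 4 is a residue.
(5/167) = −1, so 5 is the smallest positive non-residue mod 167.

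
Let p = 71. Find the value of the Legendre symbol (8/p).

1

Euler's criterion: (8/71) ≡ 8^35 (mod 71).
8^2 ≡ 64 (mod 71)
8^4 ≡ 49 (mod 71)
8^8 ≡ 58 (mod 71)
8^16 ≡ 27 (mod 71)
8^32 ≡ 19 (mod 71)
8^35 = 8^(32+2+1) ≡ 1 (mod 71).
Result is 1, so (8/71) = 1.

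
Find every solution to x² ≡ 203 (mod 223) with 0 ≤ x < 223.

42, 181

Since 223 ≡ 3 (mod 4), a square root of 203 is 203^((223+1)/4) = 203^56 mod 223.
Repeated squaring: 203^2≡177, 203^4≡109, 203^8≡62, 203^16≡53, 203^32≡133 (mod 223).
203^56 = 203^(32+16+8) ≡ 181 (mod 223).
Check: 181² = 32761 ≡ 203 (mod 223). The two roots are 42 and 181.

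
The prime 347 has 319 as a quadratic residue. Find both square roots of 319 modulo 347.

Since 347 ≡ 3 (mod 4), a square root of 319 is 319^((347+1)/4) = 319^87 mod 347.
Repeated squaring: 319^2≡90, 319^4≡119, 319^8≡281, 319^16≡192, 319^32≡82, 319^64≡131 (mod 347).
319^87 = 319^(64+16+4+2+1) ≡ 49 (mod 347).
Check: 49² = 2401 ≡ 319 (mod 347). The two roots are 49 and 298.

49, 298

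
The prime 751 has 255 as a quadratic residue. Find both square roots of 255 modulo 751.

Since 751 ≡ 3 (mod 4), a square root of 255 is 255^((751+1)/4) = 255^188 mod 751.
Repeated squaring: 255^2≡439, 255^4≡465, 255^8≡688, 255^16≡214, 255^32≡736, 255^64≡225, 255^128≡308 (mod 751).
255^188 = 255^(128+32+16+8+4) ≡ 682 (mod 751).
Check: 682² = 465124 ≡ 255 (mod 751). The two roots are 69 and 682.

69, 682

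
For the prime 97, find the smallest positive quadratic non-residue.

5

(2/97) = +1, so 2 is a residue.
(3/97) = +1, so 3 is a residue.
(4/97) = +1, so 4 is a residue.
(5/97) = −1, so 5 is the smallest positive non-residue mod 97.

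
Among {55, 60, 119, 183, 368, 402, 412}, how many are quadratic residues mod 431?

(55/431) = +1 → QR.
(60/431) = +1 → QR.
(119/431) = +1 → QR.
(183/431) = +1 → QR.
(368/431) = +1 → QR.
(402/431) = -1 → non-residue.
(412/431) = -1 → non-residue.
Total quadratic residues among the 7: 5.

5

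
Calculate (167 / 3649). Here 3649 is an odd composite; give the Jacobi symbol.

Reciprocity: 167 ≡ 3 and 3649 ≡ 1 (mod 4), so (167/3649) = +(3649/167).
Reduce top mod 167: now compute (142/167).
Pull out 2: since 167 ≡ 7 (mod 8), (2/167) = +1.
Reciprocity: 71 ≡ 3 and 167 ≡ 3 (mod 4), so (71/167) = −(167/71).
Reduce top mod 71: now compute (25/71).
Reciprocity: 25 ≡ 1 and 71 ≡ 3 (mod 4), so (25/71) = +(71/25).
Reduce top mod 25: now compute (21/25).
Reciprocity: 21 ≡ 1 and 25 ≡ 1 (mod 4), so (21/25) = +(25/21).
Reduce top mod 21: now compute (4/21).
Pull out 2^2: since 21 ≡ 5 (mod 8), (2/21) = -1, so (2/21)^2 = +1.
Reached (1/21) = 1. Collecting the sign flips along the way, the symbol is -1.

-1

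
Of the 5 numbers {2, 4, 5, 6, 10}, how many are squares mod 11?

(2/11) = -1 → non-residue.
(4/11) = +1 → QR.
(5/11) = +1 → QR.
(6/11) = -1 → non-residue.
(10/11) = -1 → non-residue.
Total quadratic residues among the 5: 2.

2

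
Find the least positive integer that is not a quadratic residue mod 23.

5

(2/23) = +1, so 2 is a residue.
(3/23) = +1, so 3 is a residue.
(4/23) = +1, so 4 is a residue.
(5/23) = −1, so 5 is the smallest positive non-residue mod 23.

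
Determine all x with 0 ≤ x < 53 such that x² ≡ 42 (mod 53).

25, 28

53 ≡ 1 (mod 4), so we find a root by search.
Trying successive values, 25² = 625 ≡ 42 (mod 53). The other root is 53 − 25 = 28.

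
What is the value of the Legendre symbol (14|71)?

Pull out 2: since 71 ≡ 7 (mod 8), (2/71) = +1.
Reciprocity: 7 ≡ 3 and 71 ≡ 3 (mod 4), so (7/71) = −(71/7).
Reduce top mod 7: now compute (1/7).
Reached (1/7) = 1. Collecting the sign flips along the way, the symbol is -1.

-1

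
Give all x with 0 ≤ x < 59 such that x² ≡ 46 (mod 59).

20, 39

Since 59 ≡ 3 (mod 4), a square root of 46 is 46^((59+1)/4) = 46^15 mod 59.
Repeated squaring: 46^2≡51, 46^4≡5, 46^8≡25 (mod 59).
46^15 = 46^(8+4+2+1) ≡ 20 (mod 59).
Check: 20² = 400 ≡ 46 (mod 59). The two roots are 20 and 39.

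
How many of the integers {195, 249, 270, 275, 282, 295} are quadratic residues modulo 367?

(195/367) = +1 → QR.
(249/367) = -1 → non-residue.
(270/367) = +1 → QR.
(275/367) = -1 → non-residue.
(282/367) = -1 → non-residue.
(295/367) = -1 → non-residue.
Total quadratic residues among the 6: 2.

2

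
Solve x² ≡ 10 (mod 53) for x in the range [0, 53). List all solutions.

13, 40

53 ≡ 1 (mod 4), so we find a root by search.
Trying successive values, 13² = 169 ≡ 10 (mod 53). The other root is 53 − 13 = 40.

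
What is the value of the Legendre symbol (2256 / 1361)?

First reduce: 2256 ≡ 895 (mod 1361).
Reciprocity: 895 ≡ 3 and 1361 ≡ 1 (mod 4), so (895/1361) = +(1361/895).
Reduce top mod 895: now compute (466/895).
Pull out 2: since 895 ≡ 7 (mod 8), (2/895) = +1.
Reciprocity: 233 ≡ 1 and 895 ≡ 3 (mod 4), so (233/895) = +(895/233).
Reduce top mod 233: now compute (196/233).
Pull out 2^2: since 233 ≡ 1 (mod 8), (2/233) = +1, so (2/233)^2 = +1.
Reciprocity: 49 ≡ 1 and 233 ≡ 1 (mod 4), so (49/233) = +(233/49).
Reduce top mod 49: now compute (37/49).
Reciprocity: 37 ≡ 1 and 49 ≡ 1 (mod 4), so (37/49) = +(49/37).
Reduce top mod 37: now compute (12/37).
Pull out 2^2: since 37 ≡ 5 (mod 8), (2/37) = -1, so (2/37)^2 = +1.
Reciprocity: 3 ≡ 3 and 37 ≡ 1 (mod 4), so (3/37) = +(37/3).
Reduce top mod 3: now compute (1/3).
Reached (1/3) = 1. Collecting the sign flips along the way, the symbol is +1.

1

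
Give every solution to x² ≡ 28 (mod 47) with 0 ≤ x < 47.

13, 34

Since 47 ≡ 3 (mod 4), a square root of 28 is 28^((47+1)/4) = 28^12 mod 47.
Repeated squaring: 28^2≡32, 28^4≡37, 28^8≡6 (mod 47).
28^12 = 28^(8+4) ≡ 34 (mod 47).
Check: 34² = 1156 ≡ 28 (mod 47). The two roots are 13 and 34.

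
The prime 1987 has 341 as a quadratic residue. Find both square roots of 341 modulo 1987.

719, 1268

Since 1987 ≡ 3 (mod 4), a square root of 341 is 341^((1987+1)/4) = 341^497 mod 1987.
Repeated squaring: 341^2≡1035, 341^4≡232, 341^8≡175, 341^16≡820, 341^32≡794, 341^64≡557, 341^128≡277, 341^256≡1223 (mod 1987).
341^497 = 341^(256+128+64+32+16+1) ≡ 1268 (mod 1987).
Check: 1268² = 1607824 ≡ 341 (mod 1987). The two roots are 719 and 1268.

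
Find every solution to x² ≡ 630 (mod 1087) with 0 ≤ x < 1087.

Since 1087 ≡ 3 (mod 4), a square root of 630 is 630^((1087+1)/4) = 630^272 mod 1087.
Repeated squaring: 630^2≡145, 630^4≡372, 630^8≡335, 630^16≡264, 630^32≡128, 630^64≡79, 630^128≡806, 630^256≡697 (mod 1087).
630^272 = 630^(256+16) ≡ 305 (mod 1087).
Check: 305² = 93025 ≡ 630 (mod 1087). The two roots are 305 and 782.

305, 782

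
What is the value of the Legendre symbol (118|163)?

Pull out 2: since 163 ≡ 3 (mod 8), (2/163) = -1.
Reciprocity: 59 ≡ 3 and 163 ≡ 3 (mod 4), so (59/163) = −(163/59).
Reduce top mod 59: now compute (45/59).
Reciprocity: 45 ≡ 1 and 59 ≡ 3 (mod 4), so (45/59) = +(59/45).
Reduce top mod 45: now compute (14/45).
Pull out 2: since 45 ≡ 5 (mod 8), (2/45) = -1.
Reciprocity: 7 ≡ 3 and 45 ≡ 1 (mod 4), so (7/45) = +(45/7).
Reduce top mod 7: now compute (3/7).
Reciprocity: 3 ≡ 3 and 7 ≡ 3 (mod 4), so (3/7) = −(7/3).
Reduce top mod 3: now compute (1/3).
Reached (1/3) = 1. Collecting the sign flips along the way, the symbol is +1.

1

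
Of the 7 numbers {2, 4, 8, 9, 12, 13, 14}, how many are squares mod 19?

2

(2/19) = -1 → non-residue.
(4/19) = +1 → QR.
(8/19) = -1 → non-residue.
(9/19) = +1 → QR.
(12/19) = -1 → non-residue.
(13/19) = -1 → non-residue.
(14/19) = -1 → non-residue.
Total quadratic residues among the 7: 2.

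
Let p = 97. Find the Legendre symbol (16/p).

1

Pull out 2^4: since 97 ≡ 1 (mod 8), (2/97) = +1, so (2/97)^4 = +1.
Reached (1/97) = 1. Collecting the sign flips along the way, the symbol is +1.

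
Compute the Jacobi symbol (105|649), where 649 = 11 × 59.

-1

Reciprocity: 105 ≡ 1 and 649 ≡ 1 (mod 4), so (105/649) = +(649/105).
Reduce top mod 105: now compute (19/105).
Reciprocity: 19 ≡ 3 and 105 ≡ 1 (mod 4), so (19/105) = +(105/19).
Reduce top mod 19: now compute (10/19).
Pull out 2: since 19 ≡ 3 (mod 8), (2/19) = -1.
Reciprocity: 5 ≡ 1 and 19 ≡ 3 (mod 4), so (5/19) = +(19/5).
Reduce top mod 5: now compute (4/5).
Pull out 2^2: since 5 ≡ 5 (mod 8), (2/5) = -1, so (2/5)^2 = +1.
Reached (1/5) = 1. Collecting the sign flips along the way, the symbol is -1.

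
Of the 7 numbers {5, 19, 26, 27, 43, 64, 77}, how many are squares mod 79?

(5/79) = +1 → QR.
(19/79) = +1 → QR.
(26/79) = +1 → QR.
(27/79) = -1 → non-residue.
(43/79) = -1 → non-residue.
(64/79) = +1 → QR.
(77/79) = -1 → non-residue.
Total quadratic residues among the 7: 4.

4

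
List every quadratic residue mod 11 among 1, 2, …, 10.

Square k = 1,…,5 (k and 11−k give the same square):
1²=1, 2²=4, 3²=9, 4²≡5, 5²≡3 (mod 11).
So the quadratic residues mod 11 are {1, 3, 4, 5, 9}.

1,3,4,5,9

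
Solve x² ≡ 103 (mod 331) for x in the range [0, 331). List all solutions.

Since 331 ≡ 3 (mod 4), a square root of 103 is 103^((331+1)/4) = 103^83 mod 331.
Repeated squaring: 103^2≡17, 103^4≡289, 103^8≡109, 103^16≡296, 103^32≡232, 103^64≡202 (mod 331).
103^83 = 103^(64+16+2+1) ≡ 161 (mod 331).
Check: 161² = 25921 ≡ 103 (mod 331). The two roots are 161 and 170.

161, 170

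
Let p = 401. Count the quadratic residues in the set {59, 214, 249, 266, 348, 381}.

(59/401) = -1 → non-residue.
(214/401) = -1 → non-residue.
(249/401) = -1 → non-residue.
(266/401) = -1 → non-residue.
(348/401) = -1 → non-residue.
(381/401) = +1 → QR.
Total quadratic residues among the 6: 1.

1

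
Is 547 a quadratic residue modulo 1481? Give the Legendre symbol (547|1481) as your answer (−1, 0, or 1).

Reciprocity: 547 ≡ 3 and 1481 ≡ 1 (mod 4), so (547/1481) = +(1481/547).
Reduce top mod 547: now compute (387/547).
Reciprocity: 387 ≡ 3 and 547 ≡ 3 (mod 4), so (387/547) = −(547/387).
Reduce top mod 387: now compute (160/387).
Pull out 2^5: since 387 ≡ 3 (mod 8), (2/387) = -1, so (2/387)^5 = -1.
Reciprocity: 5 ≡ 1 and 387 ≡ 3 (mod 4), so (5/387) = +(387/5).
Reduce top mod 5: now compute (2/5).
Pull out 2: since 5 ≡ 5 (mod 8), (2/5) = -1.
Reached (1/5) = 1. Collecting the sign flips along the way, the symbol is -1.

-1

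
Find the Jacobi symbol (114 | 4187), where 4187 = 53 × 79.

Pull out 2: since 4187 ≡ 3 (mod 8), (2/4187) = -1.
Reciprocity: 57 ≡ 1 and 4187 ≡ 3 (mod 4), so (57/4187) = +(4187/57).
Reduce top mod 57: now compute (26/57).
Pull out 2: since 57 ≡ 1 (mod 8), (2/57) = +1.
Reciprocity: 13 ≡ 1 and 57 ≡ 1 (mod 4), so (13/57) = +(57/13).
Reduce top mod 13: now compute (5/13).
Reciprocity: 5 ≡ 1 and 13 ≡ 1 (mod 4), so (5/13) = +(13/5).
Reduce top mod 5: now compute (3/5).
Reciprocity: 3 ≡ 3 and 5 ≡ 1 (mod 4), so (3/5) = +(5/3).
Reduce top mod 3: now compute (2/3).
Pull out 2: since 3 ≡ 3 (mod 8), (2/3) = -1.
Reached (1/3) = 1. Collecting the sign flips along the way, the symbol is +1.

1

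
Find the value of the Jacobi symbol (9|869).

Reciprocity: 9 ≡ 1 and 869 ≡ 1 (mod 4), so (9/869) = +(869/9).
Reduce top mod 9: now compute (5/9).
Reciprocity: 5 ≡ 1 and 9 ≡ 1 (mod 4), so (5/9) = +(9/5).
Reduce top mod 5: now compute (4/5).
Pull out 2^2: since 5 ≡ 5 (mod 8), (2/5) = -1, so (2/5)^2 = +1.
Reached (1/5) = 1. Collecting the sign flips along the way, the symbol is +1.

1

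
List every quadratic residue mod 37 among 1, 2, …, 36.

Square k = 1,…,18 (k and 37−k give the same square):
1²=1, 2²=4, 3²=9, 4²=16, 5²=25, 6²=36, 7²≡12, 8²≡27, 9²≡7, 10²≡26, 11²≡10, 12²≡33, 13²≡21, 14²≡11, 15²≡3, 16²≡34, 17²≡30, 18²≡28 (mod 37).
So the quadratic residues mod 37 are {1, 3, 4, 7, 9, 10, 11, 12, 16, 21, 25, 26, 27, 28, 30, 33, 34, 36}.

1 3 4 7 9 10 11 12 16 21 25 26 27 28 30 33 34 36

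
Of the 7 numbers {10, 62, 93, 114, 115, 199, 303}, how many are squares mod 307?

6

(10/307) = +1 → QR.
(62/307) = +1 → QR.
(93/307) = +1 → QR.
(114/307) = +1 → QR.
(115/307) = +1 → QR.
(199/307) = +1 → QR.
(303/307) = -1 → non-residue.
Total quadratic residues among the 7: 6.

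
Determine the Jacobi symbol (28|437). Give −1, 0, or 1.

-1

Pull out 2^2: since 437 ≡ 5 (mod 8), (2/437) = -1, so (2/437)^2 = +1.
Reciprocity: 7 ≡ 3 and 437 ≡ 1 (mod 4), so (7/437) = +(437/7).
Reduce top mod 7: now compute (3/7).
Reciprocity: 3 ≡ 3 and 7 ≡ 3 (mod 4), so (3/7) = −(7/3).
Reduce top mod 3: now compute (1/3).
Reached (1/3) = 1. Collecting the sign flips along the way, the symbol is -1.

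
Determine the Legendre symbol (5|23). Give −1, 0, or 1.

-1

Euler's criterion: (5/23) ≡ 5^11 (mod 23).
5^2 ≡ 2 (mod 23)
5^4 ≡ 4 (mod 23)
5^8 ≡ 16 (mod 23)
5^11 = 5^(8+2+1) ≡ 22 (mod 23).
Result is 22 ≡ −1, so (5/23) = −1.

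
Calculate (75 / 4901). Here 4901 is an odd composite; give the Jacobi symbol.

Reciprocity: 75 ≡ 3 and 4901 ≡ 1 (mod 4), so (75/4901) = +(4901/75).
Reduce top mod 75: now compute (26/75).
Pull out 2: since 75 ≡ 3 (mod 8), (2/75) = -1.
Reciprocity: 13 ≡ 1 and 75 ≡ 3 (mod 4), so (13/75) = +(75/13).
Reduce top mod 13: now compute (10/13).
Pull out 2: since 13 ≡ 5 (mod 8), (2/13) = -1.
Reciprocity: 5 ≡ 1 and 13 ≡ 1 (mod 4), so (5/13) = +(13/5).
Reduce top mod 5: now compute (3/5).
Reciprocity: 3 ≡ 3 and 5 ≡ 1 (mod 4), so (3/5) = +(5/3).
Reduce top mod 3: now compute (2/3).
Pull out 2: since 3 ≡ 3 (mod 8), (2/3) = -1.
Reached (1/3) = 1. Collecting the sign flips along the way, the symbol is -1.

-1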